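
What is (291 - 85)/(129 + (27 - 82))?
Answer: 103/37 ≈ 2.7838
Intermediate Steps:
(291 - 85)/(129 + (27 - 82)) = 206/(129 - 55) = 206/74 = 206*(1/74) = 103/37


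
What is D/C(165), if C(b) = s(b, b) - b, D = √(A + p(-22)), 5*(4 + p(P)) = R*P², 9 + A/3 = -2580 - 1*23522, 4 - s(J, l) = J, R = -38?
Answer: -I*√2050385/1630 ≈ -0.87848*I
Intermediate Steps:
s(J, l) = 4 - J
A = -78333 (A = -27 + 3*(-2580 - 1*23522) = -27 + 3*(-2580 - 23522) = -27 + 3*(-26102) = -27 - 78306 = -78333)
p(P) = -4 - 38*P²/5 (p(P) = -4 + (-38*P²)/5 = -4 - 38*P²/5)
D = I*√2050385/5 (D = √(-78333 + (-4 - 38/5*(-22)²)) = √(-78333 + (-4 - 38/5*484)) = √(-78333 + (-4 - 18392/5)) = √(-78333 - 18412/5) = √(-410077/5) = I*√2050385/5 ≈ 286.38*I)
C(b) = 4 - 2*b (C(b) = (4 - b) - b = 4 - 2*b)
D/C(165) = (I*√2050385/5)/(4 - 2*165) = (I*√2050385/5)/(4 - 330) = (I*√2050385/5)/(-326) = (I*√2050385/5)*(-1/326) = -I*√2050385/1630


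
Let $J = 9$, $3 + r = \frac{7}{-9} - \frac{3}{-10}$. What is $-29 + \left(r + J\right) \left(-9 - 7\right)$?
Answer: $- \frac{5281}{45} \approx -117.36$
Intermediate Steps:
$r = - \frac{313}{90}$ ($r = -3 + \left(\frac{7}{-9} - \frac{3}{-10}\right) = -3 + \left(7 \left(- \frac{1}{9}\right) - - \frac{3}{10}\right) = -3 + \left(- \frac{7}{9} + \frac{3}{10}\right) = -3 - \frac{43}{90} = - \frac{313}{90} \approx -3.4778$)
$-29 + \left(r + J\right) \left(-9 - 7\right) = -29 + \left(- \frac{313}{90} + 9\right) \left(-9 - 7\right) = -29 + \frac{497}{90} \left(-16\right) = -29 - \frac{3976}{45} = - \frac{5281}{45}$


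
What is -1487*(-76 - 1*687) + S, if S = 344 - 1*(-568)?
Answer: 1135493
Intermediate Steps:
S = 912 (S = 344 + 568 = 912)
-1487*(-76 - 1*687) + S = -1487*(-76 - 1*687) + 912 = -1487*(-76 - 687) + 912 = -1487*(-763) + 912 = 1134581 + 912 = 1135493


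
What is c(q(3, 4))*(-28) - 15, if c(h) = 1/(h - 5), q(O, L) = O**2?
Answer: -22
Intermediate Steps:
c(h) = 1/(-5 + h)
c(q(3, 4))*(-28) - 15 = -28/(-5 + 3**2) - 15 = -28/(-5 + 9) - 15 = -28/4 - 15 = (1/4)*(-28) - 15 = -7 - 15 = -22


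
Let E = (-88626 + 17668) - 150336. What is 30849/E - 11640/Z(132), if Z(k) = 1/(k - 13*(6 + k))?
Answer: 4281082879071/221294 ≈ 1.9346e+7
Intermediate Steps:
E = -221294 (E = -70958 - 150336 = -221294)
Z(k) = 1/(-78 - 12*k) (Z(k) = 1/(k + (-78 - 13*k)) = 1/(-78 - 12*k))
30849/E - 11640/Z(132) = 30849/(-221294) - 11640/((-1/(78 + 12*132))) = 30849*(-1/221294) - 11640/((-1/(78 + 1584))) = -30849/221294 - 11640/((-1/1662)) = -30849/221294 - 11640/((-1*1/1662)) = -30849/221294 - 11640/(-1/1662) = -30849/221294 - 11640*(-1662) = -30849/221294 + 19345680 = 4281082879071/221294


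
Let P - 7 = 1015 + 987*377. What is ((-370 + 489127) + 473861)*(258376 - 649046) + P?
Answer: -376065600939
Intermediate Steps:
P = 373121 (P = 7 + (1015 + 987*377) = 7 + (1015 + 372099) = 7 + 373114 = 373121)
((-370 + 489127) + 473861)*(258376 - 649046) + P = ((-370 + 489127) + 473861)*(258376 - 649046) + 373121 = (488757 + 473861)*(-390670) + 373121 = 962618*(-390670) + 373121 = -376065974060 + 373121 = -376065600939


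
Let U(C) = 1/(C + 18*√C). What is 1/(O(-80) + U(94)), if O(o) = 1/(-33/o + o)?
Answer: -14822999966/193588991 - 729696402*√94/193588991 ≈ -113.11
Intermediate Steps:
O(o) = 1/(o - 33/o)
1/(O(-80) + U(94)) = 1/(-80/(-33 + (-80)²) + 1/(94 + 18*√94)) = 1/(-80/(-33 + 6400) + 1/(94 + 18*√94)) = 1/(-80/6367 + 1/(94 + 18*√94))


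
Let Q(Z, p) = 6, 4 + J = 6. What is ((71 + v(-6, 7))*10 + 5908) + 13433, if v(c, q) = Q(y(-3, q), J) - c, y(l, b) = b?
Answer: 20171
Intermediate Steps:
J = 2 (J = -4 + 6 = 2)
v(c, q) = 6 - c
((71 + v(-6, 7))*10 + 5908) + 13433 = ((71 + (6 - 1*(-6)))*10 + 5908) + 13433 = ((71 + (6 + 6))*10 + 5908) + 13433 = ((71 + 12)*10 + 5908) + 13433 = (83*10 + 5908) + 13433 = (830 + 5908) + 13433 = 6738 + 13433 = 20171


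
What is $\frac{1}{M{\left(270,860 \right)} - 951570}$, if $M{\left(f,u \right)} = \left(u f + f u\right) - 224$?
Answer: $- \frac{1}{487394} \approx -2.0517 \cdot 10^{-6}$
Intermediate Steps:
$M{\left(f,u \right)} = -224 + 2 f u$ ($M{\left(f,u \right)} = \left(f u + f u\right) - 224 = 2 f u - 224 = -224 + 2 f u$)
$\frac{1}{M{\left(270,860 \right)} - 951570} = \frac{1}{\left(-224 + 2 \cdot 270 \cdot 860\right) - 951570} = \frac{1}{\left(-224 + 464400\right) - 951570} = \frac{1}{464176 - 951570} = \frac{1}{-487394} = - \frac{1}{487394}$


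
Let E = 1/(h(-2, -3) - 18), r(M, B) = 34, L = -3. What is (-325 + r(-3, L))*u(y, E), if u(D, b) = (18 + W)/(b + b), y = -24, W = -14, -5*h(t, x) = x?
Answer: 50634/5 ≈ 10127.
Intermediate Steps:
h(t, x) = -x/5
E = -5/87 (E = 1/(-⅕*(-3) - 18) = 1/(⅗ - 18) = 1/(-87/5) = -5/87 ≈ -0.057471)
u(D, b) = 2/b (u(D, b) = (18 - 14)/(b + b) = 4/((2*b)) = 4*(1/(2*b)) = 2/b)
(-325 + r(-3, L))*u(y, E) = (-325 + 34)*(2/(-5/87)) = -582*(-87)/5 = -291*(-174/5) = 50634/5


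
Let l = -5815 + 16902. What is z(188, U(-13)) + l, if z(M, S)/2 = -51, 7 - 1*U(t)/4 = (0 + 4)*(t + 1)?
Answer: 10985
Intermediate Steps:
U(t) = 12 - 16*t (U(t) = 28 - 4*(0 + 4)*(t + 1) = 28 - 16*(1 + t) = 28 - 4*(4 + 4*t) = 28 + (-16 - 16*t) = 12 - 16*t)
z(M, S) = -102 (z(M, S) = 2*(-51) = -102)
l = 11087
z(188, U(-13)) + l = -102 + 11087 = 10985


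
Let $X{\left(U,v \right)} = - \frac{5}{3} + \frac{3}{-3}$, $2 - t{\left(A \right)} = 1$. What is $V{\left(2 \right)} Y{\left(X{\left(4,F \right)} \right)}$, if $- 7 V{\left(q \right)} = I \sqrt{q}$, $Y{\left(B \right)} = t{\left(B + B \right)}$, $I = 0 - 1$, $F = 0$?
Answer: $\frac{\sqrt{2}}{7} \approx 0.20203$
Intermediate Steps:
$I = -1$
$t{\left(A \right)} = 1$ ($t{\left(A \right)} = 2 - 1 = 1$)
$X{\left(U,v \right)} = - \frac{8}{3}$ ($X{\left(U,v \right)} = \left(-5\right) \frac{1}{3} + 3 \left(- \frac{1}{3}\right) = - \frac{5}{3} - 1 = - \frac{8}{3}$)
$Y{\left(B \right)} = 1$
$V{\left(q \right)} = \frac{\sqrt{q}}{7}$ ($V{\left(q \right)} = - \frac{\left(-1\right) \sqrt{q}}{7} = \frac{\sqrt{q}}{7}$)
$V{\left(2 \right)} Y{\left(X{\left(4,F \right)} \right)} = \frac{\sqrt{2}}{7} \cdot 1 = \frac{\sqrt{2}}{7}$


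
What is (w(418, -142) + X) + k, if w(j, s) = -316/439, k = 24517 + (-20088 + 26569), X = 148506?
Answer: 78801940/439 ≈ 1.7950e+5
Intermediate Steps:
k = 30998 (k = 24517 + 6481 = 30998)
w(j, s) = -316/439 (w(j, s) = -316*1/439 = -316/439)
(w(418, -142) + X) + k = (-316/439 + 148506) + 30998 = 65193818/439 + 30998 = 78801940/439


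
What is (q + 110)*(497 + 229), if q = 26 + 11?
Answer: 106722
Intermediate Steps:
q = 37
(q + 110)*(497 + 229) = (37 + 110)*(497 + 229) = 147*726 = 106722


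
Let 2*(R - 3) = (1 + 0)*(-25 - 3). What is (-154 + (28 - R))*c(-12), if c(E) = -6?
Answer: 690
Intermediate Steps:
R = -11 (R = 3 + ((1 + 0)*(-25 - 3))/2 = 3 + (1*(-28))/2 = 3 + (1/2)*(-28) = 3 - 14 = -11)
(-154 + (28 - R))*c(-12) = (-154 + (28 - 1*(-11)))*(-6) = (-154 + (28 + 11))*(-6) = (-154 + 39)*(-6) = -115*(-6) = 690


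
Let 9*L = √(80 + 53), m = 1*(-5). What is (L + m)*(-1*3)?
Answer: 15 - √133/3 ≈ 11.156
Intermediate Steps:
m = -5
L = √133/9 (L = √(80 + 53)/9 = √133/9 ≈ 1.2814)
(L + m)*(-1*3) = (√133/9 - 5)*(-1*3) = (-5 + √133/9)*(-3) = 15 - √133/3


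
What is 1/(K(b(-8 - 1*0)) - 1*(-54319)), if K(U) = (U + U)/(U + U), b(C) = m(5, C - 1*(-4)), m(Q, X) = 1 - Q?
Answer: 1/54320 ≈ 1.8409e-5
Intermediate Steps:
b(C) = -4 (b(C) = 1 - 1*5 = 1 - 5 = -4)
K(U) = 1 (K(U) = (2*U)/((2*U)) = (2*U)*(1/(2*U)) = 1)
1/(K(b(-8 - 1*0)) - 1*(-54319)) = 1/(1 - 1*(-54319)) = 1/(1 + 54319) = 1/54320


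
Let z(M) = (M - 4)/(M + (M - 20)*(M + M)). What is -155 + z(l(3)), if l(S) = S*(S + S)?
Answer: -4192/27 ≈ -155.26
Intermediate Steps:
l(S) = 2*S² (l(S) = S*(2*S) = 2*S²)
z(M) = (-4 + M)/(M + 2*M*(-20 + M)) (z(M) = (-4 + M)/(M + (-20 + M)*(2*M)) = (-4 + M)/(M + 2*M*(-20 + M)))
-155 + z(l(3)) = -155 + (-4 + 2*3²)/(((2*3²))*(-39 + 2*(2*3²))) = -155 + (-4 + 2*9)/(((2*9))*(-39 + 2*(2*9))) = -155 + (-4 + 18)/(18*(-39 + 2*18)) = -155 + (1/18)*14/(-39 + 36) = -155 + (1/18)*14/(-3) = -155 + (1/18)*(-⅓)*14 = -155 - 7/27 = -4192/27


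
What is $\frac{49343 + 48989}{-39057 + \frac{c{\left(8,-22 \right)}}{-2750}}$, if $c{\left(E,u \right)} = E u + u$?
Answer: $- \frac{3072875}{1220529} \approx -2.5177$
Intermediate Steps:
$c{\left(E,u \right)} = u + E u$
$\frac{49343 + 48989}{-39057 + \frac{c{\left(8,-22 \right)}}{-2750}} = \frac{49343 + 48989}{-39057 + \frac{\left(-22\right) \left(1 + 8\right)}{-2750}} = \frac{98332}{-39057 + \left(-22\right) 9 \left(- \frac{1}{2750}\right)} = \frac{98332}{-39057 - - \frac{9}{125}} = \frac{98332}{-39057 + \frac{9}{125}} = \frac{98332}{- \frac{4882116}{125}} = 98332 \left(- \frac{125}{4882116}\right) = - \frac{3072875}{1220529}$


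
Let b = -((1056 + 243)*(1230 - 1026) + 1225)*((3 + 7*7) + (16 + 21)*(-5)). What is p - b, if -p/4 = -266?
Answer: -35406329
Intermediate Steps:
p = 1064 (p = -4*(-266) = 1064)
b = 35407393 (b = -(1299*204 + 1225)*((3 + 49) + 37*(-5)) = -(264996 + 1225)*(52 - 185) = -266221*(-133) = -1*(-35407393) = 35407393)
p - b = 1064 - 1*35407393 = 1064 - 35407393 = -35406329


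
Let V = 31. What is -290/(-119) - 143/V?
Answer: -8027/3689 ≈ -2.1759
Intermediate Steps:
-290/(-119) - 143/V = -290/(-119) - 143/31 = -290*(-1/119) - 143*1/31 = 290/119 - 143/31 = -8027/3689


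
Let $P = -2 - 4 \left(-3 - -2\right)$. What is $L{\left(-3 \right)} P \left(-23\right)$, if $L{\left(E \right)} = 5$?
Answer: $-230$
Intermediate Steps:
$P = 2$ ($P = -2 - 4 \left(-3 + 2\right) = -2 - -4 = -2 + 4 = 2$)
$L{\left(-3 \right)} P \left(-23\right) = 5 \cdot 2 \left(-23\right) = 10 \left(-23\right) = -230$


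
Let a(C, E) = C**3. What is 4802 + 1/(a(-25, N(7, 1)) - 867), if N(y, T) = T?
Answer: 79194583/16492 ≈ 4802.0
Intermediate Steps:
4802 + 1/(a(-25, N(7, 1)) - 867) = 4802 + 1/((-25)**3 - 867) = 4802 + 1/(-15625 - 867) = 4802 + 1/(-16492) = 4802 - 1/16492 = 79194583/16492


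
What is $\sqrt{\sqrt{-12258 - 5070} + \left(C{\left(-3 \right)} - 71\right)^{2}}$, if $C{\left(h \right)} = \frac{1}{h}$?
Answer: $\frac{2 \sqrt{11449 + 171 i \sqrt{3}}}{3} \approx 71.339 + 0.9226 i$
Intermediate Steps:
$\sqrt{\sqrt{-12258 - 5070} + \left(C{\left(-3 \right)} - 71\right)^{2}} = \sqrt{\sqrt{-12258 - 5070} + \left(\frac{1}{-3} - 71\right)^{2}} = \sqrt{\sqrt{-17328} + \left(- \frac{1}{3} - 71\right)^{2}} = \sqrt{76 i \sqrt{3} + \left(- \frac{214}{3}\right)^{2}} = \sqrt{76 i \sqrt{3} + \frac{45796}{9}} = \sqrt{\frac{45796}{9} + 76 i \sqrt{3}}$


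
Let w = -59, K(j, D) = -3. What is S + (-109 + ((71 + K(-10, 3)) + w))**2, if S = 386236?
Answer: 396236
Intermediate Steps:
S + (-109 + ((71 + K(-10, 3)) + w))**2 = 386236 + (-109 + ((71 - 3) - 59))**2 = 386236 + (-109 + (68 - 59))**2 = 386236 + (-109 + 9)**2 = 386236 + (-100)**2 = 386236 + 10000 = 396236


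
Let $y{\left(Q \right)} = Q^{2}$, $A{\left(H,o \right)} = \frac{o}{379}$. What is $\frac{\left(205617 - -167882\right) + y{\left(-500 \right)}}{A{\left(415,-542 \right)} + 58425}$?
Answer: $\frac{236306121}{22142533} \approx 10.672$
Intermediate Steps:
$A{\left(H,o \right)} = \frac{o}{379}$ ($A{\left(H,o \right)} = o \frac{1}{379} = \frac{o}{379}$)
$\frac{\left(205617 - -167882\right) + y{\left(-500 \right)}}{A{\left(415,-542 \right)} + 58425} = \frac{\left(205617 - -167882\right) + \left(-500\right)^{2}}{\frac{1}{379} \left(-542\right) + 58425} = \frac{\left(205617 + 167882\right) + 250000}{- \frac{542}{379} + 58425} = \frac{373499 + 250000}{\frac{22142533}{379}} = 623499 \cdot \frac{379}{22142533} = \frac{236306121}{22142533}$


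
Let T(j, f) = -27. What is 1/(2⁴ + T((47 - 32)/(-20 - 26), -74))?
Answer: -1/11 ≈ -0.090909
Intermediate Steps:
1/(2⁴ + T((47 - 32)/(-20 - 26), -74)) = 1/(2⁴ - 27) = 1/(16 - 27) = 1/(-11) = -1/11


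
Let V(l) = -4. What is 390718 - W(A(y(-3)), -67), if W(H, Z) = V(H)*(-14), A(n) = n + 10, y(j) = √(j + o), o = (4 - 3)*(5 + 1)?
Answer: 390662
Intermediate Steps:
o = 6 (o = 1*6 = 6)
y(j) = √(6 + j) (y(j) = √(j + 6) = √(6 + j))
A(n) = 10 + n
W(H, Z) = 56 (W(H, Z) = -4*(-14) = 56)
390718 - W(A(y(-3)), -67) = 390718 - 1*56 = 390718 - 56 = 390662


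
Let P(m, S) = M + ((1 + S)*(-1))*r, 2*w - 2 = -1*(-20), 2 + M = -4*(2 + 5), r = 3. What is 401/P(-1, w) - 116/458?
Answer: -95657/15114 ≈ -6.3290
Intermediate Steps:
M = -30 (M = -2 - 4*(2 + 5) = -2 - 4*7 = -2 - 28 = -30)
w = 11 (w = 1 + (-1*(-20))/2 = 1 + (½)*20 = 1 + 10 = 11)
P(m, S) = -33 - 3*S (P(m, S) = -30 + ((1 + S)*(-1))*3 = -30 + (-1 - S)*3 = -30 + (-3 - 3*S) = -33 - 3*S)
401/P(-1, w) - 116/458 = 401/(-33 - 3*11) - 116/458 = 401/(-33 - 33) - 116*1/458 = 401/(-66) - 58/229 = 401*(-1/66) - 58/229 = -401/66 - 58/229 = -95657/15114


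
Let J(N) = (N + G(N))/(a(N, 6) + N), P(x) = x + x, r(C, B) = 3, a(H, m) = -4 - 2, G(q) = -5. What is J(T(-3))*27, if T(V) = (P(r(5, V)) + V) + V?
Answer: 45/2 ≈ 22.500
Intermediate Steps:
a(H, m) = -6
P(x) = 2*x
T(V) = 6 + 2*V (T(V) = (2*3 + V) + V = (6 + V) + V = 6 + 2*V)
J(N) = (-5 + N)/(-6 + N) (J(N) = (N - 5)/(-6 + N) = (-5 + N)/(-6 + N))
J(T(-3))*27 = ((-5 + (6 + 2*(-3)))/(-6 + (6 + 2*(-3))))*27 = ((-5 + (6 - 6))/(-6 + (6 - 6)))*27 = ((-5 + 0)/(-6 + 0))*27 = (-5/(-6))*27 = -1/6*(-5)*27 = (5/6)*27 = 45/2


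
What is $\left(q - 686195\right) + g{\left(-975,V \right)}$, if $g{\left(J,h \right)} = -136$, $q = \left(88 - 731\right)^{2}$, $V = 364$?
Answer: $-272882$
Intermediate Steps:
$q = 413449$ ($q = \left(-643\right)^{2} = 413449$)
$\left(q - 686195\right) + g{\left(-975,V \right)} = \left(413449 - 686195\right) - 136 = -272746 - 136 = -272882$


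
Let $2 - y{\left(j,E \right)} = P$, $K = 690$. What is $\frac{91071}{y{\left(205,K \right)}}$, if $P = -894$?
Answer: $\frac{91071}{896} \approx 101.64$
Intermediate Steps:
$y{\left(j,E \right)} = 896$ ($y{\left(j,E \right)} = 2 - -894 = 2 + 894 = 896$)
$\frac{91071}{y{\left(205,K \right)}} = \frac{91071}{896}$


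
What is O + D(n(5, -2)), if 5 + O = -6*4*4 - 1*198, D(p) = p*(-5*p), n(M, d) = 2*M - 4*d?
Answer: -1919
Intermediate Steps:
n(M, d) = -4*d + 2*M
D(p) = -5*p**2
O = -299 (O = -5 + (-6*4*4 - 1*198) = -5 + (-24*4 - 198) = -5 + (-96 - 198) = -5 - 294 = -299)
O + D(n(5, -2)) = -299 - 5*(-4*(-2) + 2*5)**2 = -299 - 5*(8 + 10)**2 = -299 - 5*18**2 = -299 - 5*324 = -299 - 1620 = -1919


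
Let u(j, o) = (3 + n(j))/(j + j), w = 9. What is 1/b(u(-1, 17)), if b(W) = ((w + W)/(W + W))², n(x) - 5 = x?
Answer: 196/121 ≈ 1.6198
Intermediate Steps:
n(x) = 5 + x
u(j, o) = (8 + j)/(2*j) (u(j, o) = (3 + (5 + j))/(j + j) = (8 + j)/((2*j)) = (8 + j)*(1/(2*j)) = (8 + j)/(2*j))
b(W) = (9 + W)²/(4*W²) (b(W) = ((9 + W)/(W + W))² = ((9 + W)/((2*W)))² = ((9 + W)*(1/(2*W)))² = ((9 + W)/(2*W))² = (9 + W)²/(4*W²))
1/b(u(-1, 17)) = 1/((9 + (½)*(8 - 1)/(-1))²/(4*((½)*(8 - 1)/(-1))²)) = 1/((9 + (½)*(-1)*7)²/(4*((½)*(-1)*7)²)) = 1/((9 - 7/2)²/(4*(-7/2)²)) = 1/((¼)*(4/49)*(11/2)²) = 1/((¼)*(4/49)*(121/4)) = 1/(121/196) = 196/121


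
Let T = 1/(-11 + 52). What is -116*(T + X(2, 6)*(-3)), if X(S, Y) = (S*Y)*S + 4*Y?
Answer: 684748/41 ≈ 16701.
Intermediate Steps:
X(S, Y) = 4*Y + Y*S² (X(S, Y) = Y*S² + 4*Y = 4*Y + Y*S²)
T = 1/41 ≈ 0.024390
-116*(T + X(2, 6)*(-3)) = -116*(1/41 + (6*(4 + 2²))*(-3)) = -116*(1/41 + (6*(4 + 4))*(-3)) = -116*(1/41 + (6*8)*(-3)) = -116*(1/41 + 48*(-3)) = -116*(1/41 - 144) = -116*(-5903/41) = 684748/41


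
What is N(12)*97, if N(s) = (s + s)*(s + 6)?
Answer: 41904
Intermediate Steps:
N(s) = 2*s*(6 + s) (N(s) = (2*s)*(6 + s) = 2*s*(6 + s))
N(12)*97 = (2*12*(6 + 12))*97 = (2*12*18)*97 = 432*97 = 41904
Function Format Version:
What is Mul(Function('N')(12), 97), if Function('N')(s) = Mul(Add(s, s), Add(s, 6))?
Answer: 41904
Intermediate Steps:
Function('N')(s) = Mul(2, s, Add(6, s)) (Function('N')(s) = Mul(Mul(2, s), Add(6, s)) = Mul(2, s, Add(6, s)))
Mul(Function('N')(12), 97) = Mul(Mul(2, 12, Add(6, 12)), 97) = Mul(Mul(2, 12, 18), 97) = Mul(432, 97) = 41904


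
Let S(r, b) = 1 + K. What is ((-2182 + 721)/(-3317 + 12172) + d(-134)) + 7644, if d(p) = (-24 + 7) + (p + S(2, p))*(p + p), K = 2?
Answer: 378416964/8855 ≈ 42735.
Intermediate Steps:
S(r, b) = 3 (S(r, b) = 1 + 2 = 3)
d(p) = -17 + 2*p*(3 + p) (d(p) = (-24 + 7) + (p + 3)*(p + p) = -17 + (3 + p)*(2*p) = -17 + 2*p*(3 + p))
((-2182 + 721)/(-3317 + 12172) + d(-134)) + 7644 = ((-2182 + 721)/(-3317 + 12172) + (-17 + 2*(-134)² + 6*(-134))) + 7644 = (-1461/8855 + (-17 + 2*17956 - 804)) + 7644 = (-1461*1/8855 + (-17 + 35912 - 804)) + 7644 = (-1461/8855 + 35091) + 7644 = 310729344/8855 + 7644 = 378416964/8855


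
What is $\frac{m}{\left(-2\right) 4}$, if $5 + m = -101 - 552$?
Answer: $\frac{329}{4} \approx 82.25$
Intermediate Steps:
$m = -658$ ($m = -5 - 653 = -658$)
$\frac{m}{\left(-2\right) 4} = - \frac{658}{\left(-2\right) 4} = - \frac{658}{-8} = \left(-658\right) \left(- \frac{1}{8}\right) = \frac{329}{4}$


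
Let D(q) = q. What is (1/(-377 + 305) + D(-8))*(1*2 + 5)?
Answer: -4039/72 ≈ -56.097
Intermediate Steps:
(1/(-377 + 305) + D(-8))*(1*2 + 5) = (1/(-377 + 305) - 8)*(1*2 + 5) = (1/(-72) - 8)*(2 + 5) = (-1/72 - 8)*7 = -577/72*7 = -4039/72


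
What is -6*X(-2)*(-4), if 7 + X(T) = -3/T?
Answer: -132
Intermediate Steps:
X(T) = -7 - 3/T
-6*X(-2)*(-4) = -6*(-7 - 3/(-2))*(-4) = -6*(-7 - 3*(-1/2))*(-4) = -6*(-7 + 3/2)*(-4) = -6*(-11/2)*(-4) = 33*(-4) = -132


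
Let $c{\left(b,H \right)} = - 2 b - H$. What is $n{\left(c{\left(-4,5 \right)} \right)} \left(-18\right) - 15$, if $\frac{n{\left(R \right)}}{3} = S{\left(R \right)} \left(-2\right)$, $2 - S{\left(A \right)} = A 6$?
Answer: $-1743$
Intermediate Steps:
$c{\left(b,H \right)} = - H - 2 b$
$S{\left(A \right)} = 2 - 6 A$ ($S{\left(A \right)} = 2 - A 6 = 2 - 6 A$)
$n{\left(R \right)} = -12 + 36 R$ ($n{\left(R \right)} = 3 \left(2 - 6 R\right) \left(-2\right) = 3 \left(-4 + 12 R\right) = -12 + 36 R$)
$n{\left(c{\left(-4,5 \right)} \right)} \left(-18\right) - 15 = \left(-12 + 36 \left(\left(-1\right) 5 - -8\right)\right) \left(-18\right) - 15 = \left(-12 + 36 \left(-5 + 8\right)\right) \left(-18\right) - 15 = \left(-12 + 36 \cdot 3\right) \left(-18\right) - 15 = \left(-12 + 108\right) \left(-18\right) - 15 = 96 \left(-18\right) - 15 = -1728 - 15 = -1743$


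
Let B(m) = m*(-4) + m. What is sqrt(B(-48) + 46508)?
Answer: 2*sqrt(11663) ≈ 215.99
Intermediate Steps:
B(m) = -3*m (B(m) = -4*m + m = -3*m)
sqrt(B(-48) + 46508) = sqrt(-3*(-48) + 46508) = sqrt(144 + 46508) = sqrt(46652) = 2*sqrt(11663)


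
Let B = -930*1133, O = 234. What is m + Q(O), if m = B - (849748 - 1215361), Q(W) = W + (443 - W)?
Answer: -687634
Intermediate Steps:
B = -1053690
Q(W) = 443
m = -688077 (m = -1053690 - (849748 - 1215361) = -1053690 - 1*(-365613) = -1053690 + 365613 = -688077)
m + Q(O) = -688077 + 443 = -687634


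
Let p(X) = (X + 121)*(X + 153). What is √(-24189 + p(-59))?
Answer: I*√18361 ≈ 135.5*I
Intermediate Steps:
p(X) = (121 + X)*(153 + X)
√(-24189 + p(-59)) = √(-24189 + (18513 + (-59)² + 274*(-59))) = √(-24189 + (18513 + 3481 - 16166)) = √(-24189 + 5828) = √(-18361) = I*√18361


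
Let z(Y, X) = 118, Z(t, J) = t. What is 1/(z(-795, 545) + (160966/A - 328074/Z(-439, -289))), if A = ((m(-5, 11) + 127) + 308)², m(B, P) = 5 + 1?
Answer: 85377159/73949328430 ≈ 0.0011545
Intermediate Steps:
m(B, P) = 6
A = 194481 (A = ((6 + 127) + 308)² = (133 + 308)² = 441² = 194481)
1/(z(-795, 545) + (160966/A - 328074/Z(-439, -289))) = 1/(118 + (160966/194481 - 328074/(-439))) = 1/(118 + (160966*(1/194481) - 328074*(-1/439))) = 1/(118 + (160966/194481 + 328074/439)) = 1/(118 + 63874823668/85377159) = 1/(73949328430/85377159) = 85377159/73949328430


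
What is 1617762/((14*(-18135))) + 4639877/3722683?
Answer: -807399453986/157525331145 ≈ -5.1255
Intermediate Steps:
1617762/((14*(-18135))) + 4639877/3722683 = 1617762/(-253890) + 4639877*(1/3722683) = 1617762*(-1/253890) + 4639877/3722683 = -269627/42315 + 4639877/3722683 = -807399453986/157525331145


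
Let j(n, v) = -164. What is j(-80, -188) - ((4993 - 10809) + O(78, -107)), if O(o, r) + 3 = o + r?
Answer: 5684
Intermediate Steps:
O(o, r) = -3 + o + r (O(o, r) = -3 + (o + r) = -3 + o + r)
j(-80, -188) - ((4993 - 10809) + O(78, -107)) = -164 - ((4993 - 10809) + (-3 + 78 - 107)) = -164 - (-5816 - 32) = -164 - 1*(-5848) = -164 + 5848 = 5684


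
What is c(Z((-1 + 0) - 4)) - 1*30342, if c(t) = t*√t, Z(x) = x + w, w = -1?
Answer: -30342 - 6*I*√6 ≈ -30342.0 - 14.697*I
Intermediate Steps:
Z(x) = -1 + x (Z(x) = x - 1 = -1 + x)
c(t) = t^(3/2)
c(Z((-1 + 0) - 4)) - 1*30342 = (-1 + ((-1 + 0) - 4))^(3/2) - 1*30342 = (-1 + (-1 - 4))^(3/2) - 30342 = (-1 - 5)^(3/2) - 30342 = (-6)^(3/2) - 30342 = -6*I*√6 - 30342 = -30342 - 6*I*√6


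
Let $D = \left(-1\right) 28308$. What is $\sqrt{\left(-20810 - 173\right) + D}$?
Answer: $i \sqrt{49291} \approx 222.02 i$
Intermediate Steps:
$D = -28308$
$\sqrt{\left(-20810 - 173\right) + D} = \sqrt{\left(-20810 - 173\right) - 28308} = \sqrt{-20983 - 28308} = \sqrt{-49291} = i \sqrt{49291}$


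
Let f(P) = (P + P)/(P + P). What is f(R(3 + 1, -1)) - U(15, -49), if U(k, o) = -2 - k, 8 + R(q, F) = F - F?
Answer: 18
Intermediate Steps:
R(q, F) = -8 (R(q, F) = -8 + (F - F) = -8 + 0 = -8)
f(P) = 1 (f(P) = (2*P)/((2*P)) = (2*P)*(1/(2*P)) = 1)
f(R(3 + 1, -1)) - U(15, -49) = 1 - (-2 - 1*15) = 1 - (-2 - 15) = 1 - 1*(-17) = 1 + 17 = 18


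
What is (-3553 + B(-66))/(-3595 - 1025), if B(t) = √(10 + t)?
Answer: 323/420 - I*√14/2310 ≈ 0.76905 - 0.0016198*I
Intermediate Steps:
(-3553 + B(-66))/(-3595 - 1025) = (-3553 + √(10 - 66))/(-3595 - 1025) = (-3553 + √(-56))/(-4620) = (-3553 + 2*I*√14)*(-1/4620) = 323/420 - I*√14/2310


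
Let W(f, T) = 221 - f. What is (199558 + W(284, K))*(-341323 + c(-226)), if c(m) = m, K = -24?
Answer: -68137317755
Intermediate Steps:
(199558 + W(284, K))*(-341323 + c(-226)) = (199558 + (221 - 1*284))*(-341323 - 226) = (199558 + (221 - 284))*(-341549) = (199558 - 63)*(-341549) = 199495*(-341549) = -68137317755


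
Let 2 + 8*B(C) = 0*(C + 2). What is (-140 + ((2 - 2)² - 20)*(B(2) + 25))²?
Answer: 403225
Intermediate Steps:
B(C) = -¼ (B(C) = -¼ + (0*(C + 2))/8 = -¼ + (0*(2 + C))/8 = -¼ + (⅛)*0 = -¼ + 0 = -¼)
(-140 + ((2 - 2)² - 20)*(B(2) + 25))² = (-140 + ((2 - 2)² - 20)*(-¼ + 25))² = (-140 + (0² - 20)*(99/4))² = (-140 + (0 - 20)*(99/4))² = (-140 - 20*99/4)² = (-140 - 495)² = (-635)² = 403225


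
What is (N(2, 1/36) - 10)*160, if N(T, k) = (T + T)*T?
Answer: -320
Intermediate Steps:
N(T, k) = 2*T² (N(T, k) = (2*T)*T = 2*T²)
(N(2, 1/36) - 10)*160 = (2*2² - 10)*160 = (2*4 - 10)*160 = (8 - 10)*160 = -2*160 = -320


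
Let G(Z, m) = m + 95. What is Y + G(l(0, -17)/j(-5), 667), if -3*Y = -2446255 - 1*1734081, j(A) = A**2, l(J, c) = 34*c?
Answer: 4182622/3 ≈ 1.3942e+6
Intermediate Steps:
Y = 4180336/3 (Y = -(-2446255 - 1*1734081)/3 = -(-2446255 - 1734081)/3 = -1/3*(-4180336) = 4180336/3 ≈ 1.3934e+6)
G(Z, m) = 95 + m
Y + G(l(0, -17)/j(-5), 667) = 4180336/3 + (95 + 667) = 4180336/3 + 762 = 4182622/3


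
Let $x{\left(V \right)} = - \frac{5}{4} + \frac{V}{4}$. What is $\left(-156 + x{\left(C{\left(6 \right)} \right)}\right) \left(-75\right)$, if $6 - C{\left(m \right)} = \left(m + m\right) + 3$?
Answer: $\frac{23925}{2} \approx 11963.0$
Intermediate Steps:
$C{\left(m \right)} = 3 - 2 m$ ($C{\left(m \right)} = 6 - \left(\left(m + m\right) + 3\right) = 6 - \left(2 m + 3\right) = 6 - \left(3 + 2 m\right) = 3 - 2 m$)
$x{\left(V \right)} = - \frac{5}{4} + \frac{V}{4}$ ($x{\left(V \right)} = \left(-5\right) \frac{1}{4} + V \frac{1}{4} = - \frac{5}{4} + \frac{V}{4}$)
$\left(-156 + x{\left(C{\left(6 \right)} \right)}\right) \left(-75\right) = \left(-156 + \left(- \frac{5}{4} + \frac{3 - 12}{4}\right)\right) \left(-75\right) = \left(-156 + \left(- \frac{5}{4} + \frac{1}{4} \left(-9\right)\right)\right) \left(-75\right) = \left(-156 - \frac{7}{2}\right) \left(-75\right) = \left(- \frac{319}{2}\right) \left(-75\right) = \frac{23925}{2}$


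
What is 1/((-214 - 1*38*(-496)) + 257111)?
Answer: 1/275745 ≈ 3.6265e-6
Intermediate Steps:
1/((-214 - 1*38*(-496)) + 257111) = 1/((-214 - 38*(-496)) + 257111) = 1/((-214 + 18848) + 257111) = 1/(18634 + 257111) = 1/275745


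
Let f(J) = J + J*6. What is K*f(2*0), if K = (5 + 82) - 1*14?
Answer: 0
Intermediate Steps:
f(J) = 7*J (f(J) = J + 6*J = 7*J)
K = 73 (K = 87 - 14 = 73)
K*f(2*0) = 73*(7*(2*0)) = 73*(7*0) = 73*0 = 0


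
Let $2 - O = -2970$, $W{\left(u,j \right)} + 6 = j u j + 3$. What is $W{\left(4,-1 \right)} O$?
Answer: $2972$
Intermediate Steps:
$W{\left(u,j \right)} = -3 + u j^{2}$ ($W{\left(u,j \right)} = -6 + \left(j u j + 3\right) = -6 + \left(u j^{2} + 3\right) = -6 + \left(3 + u j^{2}\right) = -3 + u j^{2}$)
$O = 2972$ ($O = 2 - -2970 = 2 + 2970 = 2972$)
$W{\left(4,-1 \right)} O = \left(-3 + 4 \left(-1\right)^{2}\right) 2972 = \left(-3 + 4 \cdot 1\right) 2972 = \left(-3 + 4\right) 2972 = 1 \cdot 2972 = 2972$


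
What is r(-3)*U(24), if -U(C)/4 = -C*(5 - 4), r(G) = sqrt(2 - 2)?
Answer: 0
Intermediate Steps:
r(G) = 0 (r(G) = sqrt(0) = 0)
U(C) = 4*C (U(C) = -(-4)*C*(5 - 4) = -(-4)*C*1 = -(-4)*C = 4*C)
r(-3)*U(24) = 0*(4*24) = 0*96 = 0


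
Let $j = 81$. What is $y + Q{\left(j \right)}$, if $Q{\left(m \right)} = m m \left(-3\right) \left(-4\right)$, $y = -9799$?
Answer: $68933$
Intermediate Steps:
$Q{\left(m \right)} = 12 m^{2}$ ($Q{\left(m \right)} = m \left(- 3 m\right) \left(-4\right) = - 3 m^{2} \left(-4\right) = 12 m^{2}$)
$y + Q{\left(j \right)} = -9799 + 12 \cdot 81^{2} = -9799 + 12 \cdot 6561 = -9799 + 78732 = 68933$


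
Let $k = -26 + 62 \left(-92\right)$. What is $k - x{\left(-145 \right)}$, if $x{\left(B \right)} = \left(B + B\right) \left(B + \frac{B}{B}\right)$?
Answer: $-47490$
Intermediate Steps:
$x{\left(B \right)} = 2 B \left(1 + B\right)$ ($x{\left(B \right)} = 2 B \left(B + 1\right) = 2 B \left(1 + B\right)$)
$k = -5730$ ($k = -26 - 5704 = -5730$)
$k - x{\left(-145 \right)} = -5730 - 2 \left(-145\right) \left(1 - 145\right) = -5730 - 2 \left(-145\right) \left(-144\right) = -5730 - 41760 = -47490$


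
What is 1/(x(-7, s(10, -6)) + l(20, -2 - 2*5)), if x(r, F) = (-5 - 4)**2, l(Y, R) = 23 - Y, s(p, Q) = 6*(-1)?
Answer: 1/84 ≈ 0.011905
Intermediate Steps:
s(p, Q) = -6
x(r, F) = 81 (x(r, F) = (-9)**2 = 81)
1/(x(-7, s(10, -6)) + l(20, -2 - 2*5)) = 1/(81 + (23 - 1*20)) = 1/(81 + (23 - 20)) = 1/(81 + 3) = 1/84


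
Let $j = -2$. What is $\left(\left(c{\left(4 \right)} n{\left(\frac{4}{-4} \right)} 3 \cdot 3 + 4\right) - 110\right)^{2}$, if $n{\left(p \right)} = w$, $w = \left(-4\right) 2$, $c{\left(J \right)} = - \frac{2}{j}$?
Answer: $31684$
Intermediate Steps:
$c{\left(J \right)} = 1$ ($c{\left(J \right)} = - \frac{2}{-2} = \left(-2\right) \left(- \frac{1}{2}\right) = 1$)
$w = -8$
$n{\left(p \right)} = -8$
$\left(\left(c{\left(4 \right)} n{\left(\frac{4}{-4} \right)} 3 \cdot 3 + 4\right) - 110\right)^{2} = \left(\left(1 \left(-8\right) 3 \cdot 3 + 4\right) - 110\right)^{2} = \left(\left(\left(-8\right) 3 \cdot 3 + 4\right) - 110\right)^{2} = \left(\left(\left(-24\right) 3 + 4\right) - 110\right)^{2} = \left(\left(-72 + 4\right) - 110\right)^{2} = \left(-68 - 110\right)^{2} = \left(-178\right)^{2} = 31684$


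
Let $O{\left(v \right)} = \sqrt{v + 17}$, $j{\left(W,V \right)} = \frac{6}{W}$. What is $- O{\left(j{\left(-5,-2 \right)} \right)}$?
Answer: $- \frac{\sqrt{395}}{5} \approx -3.9749$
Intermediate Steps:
$O{\left(v \right)} = \sqrt{17 + v}$
$- O{\left(j{\left(-5,-2 \right)} \right)} = - \sqrt{17 + \frac{6}{-5}} = - \sqrt{17 + 6 \left(- \frac{1}{5}\right)} = - \sqrt{17 - \frac{6}{5}} = - \sqrt{\frac{79}{5}} = - \frac{\sqrt{395}}{5}$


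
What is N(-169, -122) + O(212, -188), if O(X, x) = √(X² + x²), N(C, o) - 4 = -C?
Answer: 173 + 4*√5018 ≈ 456.35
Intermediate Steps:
N(C, o) = 4 - C
N(-169, -122) + O(212, -188) = (4 - 1*(-169)) + √(212² + (-188)²) = (4 + 169) + √(44944 + 35344) = 173 + √80288 = 173 + 4*√5018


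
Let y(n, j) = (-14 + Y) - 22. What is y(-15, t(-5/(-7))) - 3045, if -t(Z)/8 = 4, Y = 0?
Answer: -3081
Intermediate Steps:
t(Z) = -32 (t(Z) = -8*4 = -32)
y(n, j) = -36 (y(n, j) = (-14 + 0) - 22 = -14 - 22 = -36)
y(-15, t(-5/(-7))) - 3045 = -36 - 3045 = -3081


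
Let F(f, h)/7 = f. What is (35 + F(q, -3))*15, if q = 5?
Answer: 1050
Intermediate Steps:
F(f, h) = 7*f
(35 + F(q, -3))*15 = (35 + 7*5)*15 = (35 + 35)*15 = 70*15 = 1050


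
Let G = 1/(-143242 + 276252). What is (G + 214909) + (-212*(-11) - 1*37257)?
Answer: 23939671841/133010 ≈ 1.7998e+5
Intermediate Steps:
G = 1/133010 ≈ 7.5182e-6
(G + 214909) + (-212*(-11) - 1*37257) = (1/133010 + 214909) + (-212*(-11) - 1*37257) = 28585046091/133010 + (2332 - 37257) = 28585046091/133010 - 34925 = 23939671841/133010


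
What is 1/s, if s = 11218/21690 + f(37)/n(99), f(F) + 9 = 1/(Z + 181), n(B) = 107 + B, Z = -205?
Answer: 17872560/8459177 ≈ 2.1128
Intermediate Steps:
f(F) = -217/24 (f(F) = -9 + 1/(-205 + 181) = -9 + 1/(-24) = -9 - 1/24 = -217/24)
s = 8459177/17872560 (s = 11218/21690 - 217/(24*(107 + 99)) = 11218*(1/21690) - 217/24/206 = 5609/10845 - 217/24*1/206 = 5609/10845 - 217/4944 = 8459177/17872560 ≈ 0.47331)
1/s = 1/(8459177/17872560) = 17872560/8459177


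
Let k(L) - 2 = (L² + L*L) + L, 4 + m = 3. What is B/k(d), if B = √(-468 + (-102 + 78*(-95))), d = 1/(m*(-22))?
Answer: 121*I*√1995/124 ≈ 43.585*I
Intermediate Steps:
m = -1 (m = -4 + 3 = -1)
d = 1/22 (d = 1/(-1*(-22)) = 1/22 ≈ 0.045455)
k(L) = 2 + L + 2*L² (k(L) = 2 + ((L² + L*L) + L) = 2 + ((L² + L²) + L) = 2 + (2*L² + L) = 2 + (L + 2*L²) = 2 + L + 2*L²)
B = 2*I*√1995 (B = √(-468 + (-102 - 7410)) = √(-468 - 7512) = √(-7980) = 2*I*√1995 ≈ 89.331*I)
B/k(d) = (2*I*√1995)/(2 + 1/22 + 2*(1/22)²) = (2*I*√1995)/(2 + 1/22 + 2*(1/484)) = (2*I*√1995)/(2 + 1/22 + 1/242) = (2*I*√1995)/(248/121) = (2*I*√1995)*(121/248) = 121*I*√1995/124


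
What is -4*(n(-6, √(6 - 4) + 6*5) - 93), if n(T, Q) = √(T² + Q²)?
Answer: 372 - 4*√(938 + 60*√2) ≈ 244.07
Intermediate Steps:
n(T, Q) = √(Q² + T²)
-4*(n(-6, √(6 - 4) + 6*5) - 93) = -4*(√((√(6 - 4) + 6*5)² + (-6)²) - 93) = -4*(√((√2 + 30)² + 36) - 93) = -4*(√((30 + √2)² + 36) - 93) = -4*(√(36 + (30 + √2)²) - 93) = -4*(-93 + √(36 + (30 + √2)²)) = 372 - 4*√(36 + (30 + √2)²)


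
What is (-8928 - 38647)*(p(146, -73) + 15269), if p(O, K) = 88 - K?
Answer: -734082250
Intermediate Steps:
(-8928 - 38647)*(p(146, -73) + 15269) = (-8928 - 38647)*((88 - 1*(-73)) + 15269) = -47575*((88 + 73) + 15269) = -47575*(161 + 15269) = -47575*15430 = -734082250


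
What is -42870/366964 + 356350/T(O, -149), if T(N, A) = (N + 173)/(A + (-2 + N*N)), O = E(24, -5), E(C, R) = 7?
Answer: -111152542495/550446 ≈ -2.0193e+5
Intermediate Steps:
O = 7
T(N, A) = (173 + N)/(-2 + A + N²) (T(N, A) = (173 + N)/(A + (-2 + N²)) = (173 + N)/(-2 + A + N²))
-42870/366964 + 356350/T(O, -149) = -42870/366964 + 356350/(((173 + 7)/(-2 - 149 + 7²))) = -42870*1/366964 + 356350/((180/(-2 - 149 + 49))) = -21435/183482 + 356350/((180/(-102))) = -21435/183482 + 356350/((-1/102*180)) = -21435/183482 + 356350/(-30/17) = -21435/183482 + 356350*(-17/30) = -21435/183482 - 605795/3 = -111152542495/550446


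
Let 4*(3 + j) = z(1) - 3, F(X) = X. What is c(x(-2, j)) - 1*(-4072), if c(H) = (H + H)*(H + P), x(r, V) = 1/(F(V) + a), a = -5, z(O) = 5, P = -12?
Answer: 916928/225 ≈ 4075.2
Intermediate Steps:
j = -5/2 (j = -3 + (5 - 3)/4 = -3 + (1/4)*2 = -3 + 1/2 = -5/2 ≈ -2.5000)
x(r, V) = 1/(-5 + V) (x(r, V) = 1/(V - 5) = 1/(-5 + V))
c(H) = 2*H*(-12 + H) (c(H) = (H + H)*(H - 12) = (2*H)*(-12 + H) = 2*H*(-12 + H))
c(x(-2, j)) - 1*(-4072) = 2*(-12 + 1/(-5 - 5/2))/(-5 - 5/2) - 1*(-4072) = 2*(-12 + 1/(-15/2))/(-15/2) + 4072 = 2*(-2/15)*(-12 - 2/15) + 4072 = 2*(-2/15)*(-182/15) + 4072 = 728/225 + 4072 = 916928/225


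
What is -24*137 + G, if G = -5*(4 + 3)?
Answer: -3323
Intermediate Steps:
G = -35 (G = -5*7 = -35)
-24*137 + G = -24*137 - 35 = -3288 - 35 = -3323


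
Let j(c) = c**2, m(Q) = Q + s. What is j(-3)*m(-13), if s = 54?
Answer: 369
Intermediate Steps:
m(Q) = 54 + Q (m(Q) = Q + 54 = 54 + Q)
j(-3)*m(-13) = (-3)**2*(54 - 13) = 9*41 = 369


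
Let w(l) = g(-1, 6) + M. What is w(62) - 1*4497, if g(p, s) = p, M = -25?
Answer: -4523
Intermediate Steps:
w(l) = -26 (w(l) = -1 - 25 = -26)
w(62) - 1*4497 = -26 - 1*4497 = -26 - 4497 = -4523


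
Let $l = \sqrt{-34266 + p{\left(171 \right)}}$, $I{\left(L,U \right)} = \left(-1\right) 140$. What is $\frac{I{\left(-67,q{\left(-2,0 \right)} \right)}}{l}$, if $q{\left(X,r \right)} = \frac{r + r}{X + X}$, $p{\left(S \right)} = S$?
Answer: $\frac{28 i \sqrt{34095}}{6819} \approx 0.7582 i$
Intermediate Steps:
$q{\left(X,r \right)} = \frac{r}{X}$ ($q{\left(X,r \right)} = \frac{2 r}{2 X} = 2 r \frac{1}{2 X} = \frac{r}{X}$)
$I{\left(L,U \right)} = -140$
$l = i \sqrt{34095}$ ($l = \sqrt{-34266 + 171} = \sqrt{-34095} = i \sqrt{34095} \approx 184.65 i$)
$\frac{I{\left(-67,q{\left(-2,0 \right)} \right)}}{l} = - \frac{140}{i \sqrt{34095}} = - 140 \left(- \frac{i \sqrt{34095}}{34095}\right) = \frac{28 i \sqrt{34095}}{6819}$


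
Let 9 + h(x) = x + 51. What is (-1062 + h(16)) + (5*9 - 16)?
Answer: -975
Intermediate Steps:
h(x) = 42 + x (h(x) = -9 + (x + 51) = -9 + (51 + x) = 42 + x)
(-1062 + h(16)) + (5*9 - 16) = (-1062 + (42 + 16)) + (5*9 - 16) = (-1062 + 58) + (45 - 16) = -1004 + 29 = -975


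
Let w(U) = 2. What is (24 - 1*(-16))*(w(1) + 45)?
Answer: 1880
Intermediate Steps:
(24 - 1*(-16))*(w(1) + 45) = (24 - 1*(-16))*(2 + 45) = (24 + 16)*47 = 40*47 = 1880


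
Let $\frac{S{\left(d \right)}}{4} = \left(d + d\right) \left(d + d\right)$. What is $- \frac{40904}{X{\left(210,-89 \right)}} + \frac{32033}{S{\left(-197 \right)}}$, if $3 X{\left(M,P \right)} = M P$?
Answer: $\frac{12799329483}{1934240560} \approx 6.6172$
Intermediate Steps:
$S{\left(d \right)} = 16 d^{2}$ ($S{\left(d \right)} = 4 \left(d + d\right) \left(d + d\right) = 4 \cdot 2 d 2 d = 4 \cdot 4 d^{2} = 16 d^{2}$)
$X{\left(M,P \right)} = \frac{M P}{3}$
$- \frac{40904}{X{\left(210,-89 \right)}} + \frac{32033}{S{\left(-197 \right)}} = - \frac{40904}{\frac{1}{3} \cdot 210 \left(-89\right)} + \frac{32033}{16 \left(-197\right)^{2}} = - \frac{40904}{-6230} + \frac{32033}{16 \cdot 38809} = \left(-40904\right) \left(- \frac{1}{6230}\right) + \frac{32033}{620944} = \frac{20452}{3115} + 32033 \cdot \frac{1}{620944} = \frac{20452}{3115} + \frac{32033}{620944} = \frac{12799329483}{1934240560}$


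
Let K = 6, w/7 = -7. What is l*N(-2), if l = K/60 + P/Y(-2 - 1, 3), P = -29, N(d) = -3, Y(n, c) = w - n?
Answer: -252/115 ≈ -2.1913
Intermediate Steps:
w = -49 (w = 7*(-7) = -49)
Y(n, c) = -49 - n
l = 84/115 (l = 6/60 - 29/(-49 - (-2 - 1)) = 6*(1/60) - 29/(-49 - 1*(-3)) = ⅒ - 29/(-49 + 3) = ⅒ - 29/(-46) = ⅒ - 29*(-1/46) = ⅒ + 29/46 = 84/115 ≈ 0.73043)
l*N(-2) = (84/115)*(-3) = -252/115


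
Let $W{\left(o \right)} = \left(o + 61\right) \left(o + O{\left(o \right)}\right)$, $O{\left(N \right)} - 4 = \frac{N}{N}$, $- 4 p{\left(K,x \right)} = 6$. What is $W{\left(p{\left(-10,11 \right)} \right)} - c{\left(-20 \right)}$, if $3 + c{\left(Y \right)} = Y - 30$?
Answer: $\frac{1045}{4} \approx 261.25$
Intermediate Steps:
$p{\left(K,x \right)} = - \frac{3}{2}$ ($p{\left(K,x \right)} = \left(- \frac{1}{4}\right) 6 = - \frac{3}{2}$)
$c{\left(Y \right)} = -33 + Y$ ($c{\left(Y \right)} = -3 + \left(Y - 30\right) = -3 + \left(-30 + Y\right) = -33 + Y$)
$O{\left(N \right)} = 5$ ($O{\left(N \right)} = 4 + \frac{N}{N} = 4 + 1 = 5$)
$W{\left(o \right)} = \left(5 + o\right) \left(61 + o\right)$ ($W{\left(o \right)} = \left(o + 61\right) \left(o + 5\right) = \left(61 + o\right) \left(5 + o\right) = \left(5 + o\right) \left(61 + o\right)$)
$W{\left(p{\left(-10,11 \right)} \right)} - c{\left(-20 \right)} = \left(305 + \left(- \frac{3}{2}\right)^{2} + 66 \left(- \frac{3}{2}\right)\right) - \left(-33 - 20\right) = \left(305 + \frac{9}{4} - 99\right) - -53 = \frac{833}{4} + 53 = \frac{1045}{4}$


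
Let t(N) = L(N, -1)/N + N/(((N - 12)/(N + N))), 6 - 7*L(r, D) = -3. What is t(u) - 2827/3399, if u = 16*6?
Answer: 15131327/69216 ≈ 218.61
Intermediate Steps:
L(r, D) = 9/7 (L(r, D) = 6/7 - ⅐*(-3) = 6/7 + 3/7 = 9/7)
u = 96
t(N) = 9/(7*N) + 2*N²/(-12 + N) (t(N) = 9/(7*N) + N/(((N - 12)/(N + N))) = 9/(7*N) + N/(((-12 + N)/((2*N)))) = 9/(7*N) + N/(((-12 + N)*(1/(2*N)))) = 9/(7*N) + N/(((-12 + N)/(2*N))) = 9/(7*N) + N*(2*N/(-12 + N)) = 9/(7*N) + 2*N²/(-12 + N))
t(u) - 2827/3399 = (⅐)*(-108 + 9*96 + 14*96³)/(96*(-12 + 96)) - 2827/3399 = (⅐)*(1/96)*(-108 + 864 + 14*884736)/84 - 2827*1/3399 = (⅐)*(1/96)*(1/84)*(-108 + 864 + 12386304) - 257/309 = (⅐)*(1/96)*(1/84)*12387060 - 257/309 = 49155/224 - 257/309 = 15131327/69216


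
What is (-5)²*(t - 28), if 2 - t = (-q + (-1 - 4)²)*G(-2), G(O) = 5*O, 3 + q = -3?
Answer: 7100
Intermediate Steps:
q = -6 (q = -3 - 3 = -6)
t = 312 (t = 2 - (-1*(-6) + (-1 - 4)²)*5*(-2) = 2 - (6 + (-5)²)*(-10) = 2 - (6 + 25)*(-10) = 2 - 31*(-10) = 2 - 1*(-310) = 2 + 310 = 312)
(-5)²*(t - 28) = (-5)²*(312 - 28) = 25*284 = 7100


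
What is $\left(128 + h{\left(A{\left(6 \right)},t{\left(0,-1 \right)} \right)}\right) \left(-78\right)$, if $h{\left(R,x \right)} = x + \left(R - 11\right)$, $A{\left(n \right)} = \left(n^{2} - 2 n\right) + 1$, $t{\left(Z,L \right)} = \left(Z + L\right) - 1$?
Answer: $-10920$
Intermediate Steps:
$t{\left(Z,L \right)} = -1 + L + Z$ ($t{\left(Z,L \right)} = \left(L + Z\right) - 1 = -1 + L + Z$)
$A{\left(n \right)} = 1 + n^{2} - 2 n$
$h{\left(R,x \right)} = -11 + R + x$ ($h{\left(R,x \right)} = x + \left(-11 + R\right) = -11 + R + x$)
$\left(128 + h{\left(A{\left(6 \right)},t{\left(0,-1 \right)} \right)}\right) \left(-78\right) = \left(128 - -12\right) \left(-78\right) = \left(128 + 12\right) \left(-78\right) = 140 \left(-78\right) = -10920$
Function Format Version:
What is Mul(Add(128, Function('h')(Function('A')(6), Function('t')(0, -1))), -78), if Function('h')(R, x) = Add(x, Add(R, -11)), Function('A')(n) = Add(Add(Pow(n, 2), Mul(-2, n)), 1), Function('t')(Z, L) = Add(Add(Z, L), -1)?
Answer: -10920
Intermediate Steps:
Function('t')(Z, L) = Add(-1, L, Z) (Function('t')(Z, L) = Add(Add(L, Z), -1) = Add(-1, L, Z))
Function('A')(n) = Add(1, Pow(n, 2), Mul(-2, n))
Function('h')(R, x) = Add(-11, R, x) (Function('h')(R, x) = Add(x, Add(-11, R)) = Add(-11, R, x))
Mul(Add(128, Function('h')(Function('A')(6), Function('t')(0, -1))), -78) = Mul(Add(128, Add(-11, Add(1, Pow(6, 2), Mul(-2, 6)), Add(-1, -1, 0))), -78) = Mul(Add(128, Add(-11, Add(1, 36, -12), -2)), -78) = Mul(Add(128, Add(-11, 25, -2)), -78) = Mul(Add(128, 12), -78) = Mul(140, -78) = -10920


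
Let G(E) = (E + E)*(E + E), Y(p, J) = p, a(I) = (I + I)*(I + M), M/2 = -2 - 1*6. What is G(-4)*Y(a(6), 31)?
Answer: -7680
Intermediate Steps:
M = -16 (M = 2*(-2 - 1*6) = 2*(-2 - 6) = 2*(-8) = -16)
a(I) = 2*I*(-16 + I) (a(I) = (I + I)*(I - 16) = (2*I)*(-16 + I) = 2*I*(-16 + I))
G(E) = 4*E² (G(E) = (2*E)*(2*E) = 4*E²)
G(-4)*Y(a(6), 31) = (4*(-4)²)*(2*6*(-16 + 6)) = (4*16)*(2*6*(-10)) = 64*(-120) = -7680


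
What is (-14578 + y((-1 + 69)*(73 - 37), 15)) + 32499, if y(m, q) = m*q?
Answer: 54641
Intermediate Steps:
(-14578 + y((-1 + 69)*(73 - 37), 15)) + 32499 = (-14578 + ((-1 + 69)*(73 - 37))*15) + 32499 = (-14578 + (68*36)*15) + 32499 = (-14578 + 2448*15) + 32499 = (-14578 + 36720) + 32499 = 22142 + 32499 = 54641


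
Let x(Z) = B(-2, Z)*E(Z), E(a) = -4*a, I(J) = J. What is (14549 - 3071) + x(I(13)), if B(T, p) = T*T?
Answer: 11270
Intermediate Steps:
B(T, p) = T**2
x(Z) = -16*Z (x(Z) = (-2)**2*(-4*Z) = 4*(-4*Z) = -16*Z)
(14549 - 3071) + x(I(13)) = (14549 - 3071) - 16*13 = 11478 - 208 = 11270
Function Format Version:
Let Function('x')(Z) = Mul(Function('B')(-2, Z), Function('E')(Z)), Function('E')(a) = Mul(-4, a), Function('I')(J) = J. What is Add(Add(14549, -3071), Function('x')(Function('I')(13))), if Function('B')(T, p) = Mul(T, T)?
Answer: 11270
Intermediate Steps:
Function('B')(T, p) = Pow(T, 2)
Function('x')(Z) = Mul(-16, Z) (Function('x')(Z) = Mul(Pow(-2, 2), Mul(-4, Z)) = Mul(4, Mul(-4, Z)) = Mul(-16, Z))
Add(Add(14549, -3071), Function('x')(Function('I')(13))) = Add(Add(14549, -3071), Mul(-16, 13)) = Add(11478, -208) = 11270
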